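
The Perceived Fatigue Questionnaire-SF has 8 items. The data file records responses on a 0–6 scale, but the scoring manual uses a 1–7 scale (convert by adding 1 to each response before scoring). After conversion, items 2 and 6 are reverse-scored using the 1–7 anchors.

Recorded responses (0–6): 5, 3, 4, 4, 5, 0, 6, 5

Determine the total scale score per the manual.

46

Convert to 1–7: 6, 4, 5, 5, 6, 1, 7, 6
Reverse-coded (reversed = (1+7) − raw = 8 − raw):
  item 2: 8 − 4 = 4
  item 6: 8 − 1 = 7
Scored: 6, 4, 5, 5, 6, 7, 7, 6
Total = 46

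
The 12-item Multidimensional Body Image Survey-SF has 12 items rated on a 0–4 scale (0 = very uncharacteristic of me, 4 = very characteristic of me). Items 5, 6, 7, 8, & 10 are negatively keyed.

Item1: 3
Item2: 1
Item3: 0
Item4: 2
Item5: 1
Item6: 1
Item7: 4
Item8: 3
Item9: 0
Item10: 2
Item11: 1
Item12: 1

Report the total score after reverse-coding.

Raw sum = 19. Negatively keyed items: 5, 6, 7, 8, 10; their raw sum = 11.
Each reversal replaces raw with 4 − raw, changing the total by 4 − 2·raw per item.
Total = 19 + 5·4 − 2·11 = 19 + 20 − 22 = 17

17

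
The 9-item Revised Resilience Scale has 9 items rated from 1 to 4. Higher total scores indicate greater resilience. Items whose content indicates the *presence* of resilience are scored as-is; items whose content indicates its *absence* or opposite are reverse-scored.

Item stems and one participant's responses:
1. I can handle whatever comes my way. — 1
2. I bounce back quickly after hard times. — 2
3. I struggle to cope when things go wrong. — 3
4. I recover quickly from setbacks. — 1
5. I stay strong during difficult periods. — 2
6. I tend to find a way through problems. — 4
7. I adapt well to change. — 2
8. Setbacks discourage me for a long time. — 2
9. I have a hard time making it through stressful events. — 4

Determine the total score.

18

Items 3, 8, 9 describe the absence/opposite of resilience → reverse-score.
reverse-coded value = 5 − response.
  item 1: 1
  item 2: 2
  item 3: 5 − 3 = 2
  item 4: 1
  item 5: 2
  item 6: 4
  item 7: 2
  item 8: 5 − 2 = 3
  item 9: 5 − 4 = 1
Total = 1 + 2 + 2 + 1 + 2 + 4 + 2 + 3 + 1 = 18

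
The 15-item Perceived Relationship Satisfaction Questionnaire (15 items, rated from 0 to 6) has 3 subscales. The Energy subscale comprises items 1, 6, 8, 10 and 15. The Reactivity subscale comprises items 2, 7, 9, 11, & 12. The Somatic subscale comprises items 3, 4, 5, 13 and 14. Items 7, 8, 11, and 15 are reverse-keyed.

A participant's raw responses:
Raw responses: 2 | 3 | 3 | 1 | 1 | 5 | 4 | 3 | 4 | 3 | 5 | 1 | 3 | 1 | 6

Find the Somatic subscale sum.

Somatic items: 3, 4, 5, 13, 14.
  item 3: 3
  item 4: 1
  item 5: 1
  item 13: 3
  item 14: 1
Sum = 3 + 1 + 1 + 3 + 1 = 9

9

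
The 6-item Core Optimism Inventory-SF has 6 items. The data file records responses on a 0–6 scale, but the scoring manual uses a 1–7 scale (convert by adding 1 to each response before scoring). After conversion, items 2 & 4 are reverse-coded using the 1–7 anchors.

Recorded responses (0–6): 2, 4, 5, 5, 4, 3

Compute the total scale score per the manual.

Convert to 1–7: 3, 5, 6, 6, 5, 4
Reverse-coded (reverse-coded value = 8 − response):
  item 2: 8 − 5 = 3
  item 4: 8 − 6 = 2
Scored: 3, 3, 6, 2, 5, 4
Total = 23

23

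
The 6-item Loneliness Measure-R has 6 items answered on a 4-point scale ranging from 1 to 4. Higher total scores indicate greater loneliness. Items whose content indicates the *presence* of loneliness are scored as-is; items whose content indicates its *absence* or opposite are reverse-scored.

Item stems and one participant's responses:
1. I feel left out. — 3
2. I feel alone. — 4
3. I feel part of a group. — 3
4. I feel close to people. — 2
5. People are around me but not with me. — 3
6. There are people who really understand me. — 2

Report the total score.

18

Items 3, 4, 6 describe the absence/opposite of loneliness → reverse-score.
reverse-coded value = 5 − response.
  item 1: 3
  item 2: 4
  item 3: 5 − 3 = 2
  item 4: 5 − 2 = 3
  item 5: 3
  item 6: 5 − 2 = 3
Total = 3 + 4 + 2 + 3 + 3 + 3 = 18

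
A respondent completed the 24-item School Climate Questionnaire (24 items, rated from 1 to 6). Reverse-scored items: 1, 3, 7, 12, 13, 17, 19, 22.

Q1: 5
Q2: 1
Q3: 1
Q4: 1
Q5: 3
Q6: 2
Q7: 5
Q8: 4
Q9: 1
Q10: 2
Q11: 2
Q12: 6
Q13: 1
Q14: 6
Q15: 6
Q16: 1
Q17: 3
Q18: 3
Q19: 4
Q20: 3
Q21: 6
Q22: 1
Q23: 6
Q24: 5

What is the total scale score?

82

Reversing items 1, 3, 7, 12, 13, 17, 19, & 22 with 7 − raw:
Total = (7−5) + 1 + (7−1) + 1 + 3 + 2 + (7−5) + 4 + 1 + 2 + 2 + (7−6) + (7−1) + 6 + 6 + 1 + (7−3) + 3 + (7−4) + 3 + 6 + (7−1) + 6 + 5
      = 2 + 1 + 6 + 1 + 3 + 2 + 2 + 4 + 1 + 2 + 2 + 1 + 6 + 6 + 6 + 1 + 4 + 3 + 3 + 3 + 6 + 6 + 6 + 5 = 82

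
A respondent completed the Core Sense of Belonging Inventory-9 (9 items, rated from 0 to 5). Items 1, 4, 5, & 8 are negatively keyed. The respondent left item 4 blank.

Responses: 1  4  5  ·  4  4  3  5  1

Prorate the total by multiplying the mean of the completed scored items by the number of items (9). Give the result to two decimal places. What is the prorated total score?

24.75

Reverse-coded (reverse-coded value = 5 − response):
  item 1: 5 − 1 = 4
  item 5: 5 − 4 = 1
  item 8: 5 − 5 = 0
Completed scored items (8 of 9): 4, 4, 5, 1, 4, 3, 0, 1; sum = 22.
Person mean = 22 / 8 ≈ 2.7500
Prorated total = (22 / 8) × 9 = 24.75 (to 2 dp)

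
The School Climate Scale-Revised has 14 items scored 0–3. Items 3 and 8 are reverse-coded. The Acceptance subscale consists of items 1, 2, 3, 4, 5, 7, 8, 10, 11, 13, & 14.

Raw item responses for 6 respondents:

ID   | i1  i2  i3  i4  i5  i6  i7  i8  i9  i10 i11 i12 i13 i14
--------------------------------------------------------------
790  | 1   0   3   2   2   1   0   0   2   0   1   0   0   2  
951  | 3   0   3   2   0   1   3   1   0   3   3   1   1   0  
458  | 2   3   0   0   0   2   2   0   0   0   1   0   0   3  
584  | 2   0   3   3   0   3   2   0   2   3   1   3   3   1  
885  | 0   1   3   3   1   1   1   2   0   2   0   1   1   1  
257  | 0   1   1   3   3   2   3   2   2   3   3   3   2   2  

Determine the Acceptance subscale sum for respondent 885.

Respondent 885 raw: 0, 1, 3, 3, 1, 1, 1, 2, 0, 2, 0, 1, 1, 1.
Acceptance items: 1, 2, 3, 4, 5, 7, 8, 10, 11, 13, 14.
Reverse-coded (reverse-coded value = 3 − response):
  item 1: 0
  item 2: 1
  item 3: 3 − 3 = 0
  item 4: 3
  item 5: 1
  item 7: 1
  item 8: 3 − 2 = 1
  item 10: 2
  item 11: 0
  item 13: 1
  item 14: 1
Sum = 0 + 1 + 0 + 3 + 1 + 1 + 1 + 2 + 0 + 1 + 1 = 11

11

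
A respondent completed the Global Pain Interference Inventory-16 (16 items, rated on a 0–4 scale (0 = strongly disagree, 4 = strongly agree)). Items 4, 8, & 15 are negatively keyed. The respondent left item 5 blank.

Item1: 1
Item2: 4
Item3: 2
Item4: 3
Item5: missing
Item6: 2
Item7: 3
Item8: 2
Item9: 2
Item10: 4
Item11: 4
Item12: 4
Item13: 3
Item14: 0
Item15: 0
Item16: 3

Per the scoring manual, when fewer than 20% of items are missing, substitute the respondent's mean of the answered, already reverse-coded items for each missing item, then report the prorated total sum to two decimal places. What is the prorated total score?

Reverse-coded (reverse-coded value = 4 − response):
  item 4: 4 − 3 = 1
  item 8: 4 − 2 = 2
  item 15: 4 − 0 = 4
Completed scored items (15 of 16): 1, 4, 2, 1, 2, 3, 2, 2, 4, 4, 4, 3, 0, 4, 3; sum = 39.
Person mean = 39 / 15 ≈ 2.6000
Prorated total = (39 / 15) × 16 = 41.60 (to 2 dp)

41.60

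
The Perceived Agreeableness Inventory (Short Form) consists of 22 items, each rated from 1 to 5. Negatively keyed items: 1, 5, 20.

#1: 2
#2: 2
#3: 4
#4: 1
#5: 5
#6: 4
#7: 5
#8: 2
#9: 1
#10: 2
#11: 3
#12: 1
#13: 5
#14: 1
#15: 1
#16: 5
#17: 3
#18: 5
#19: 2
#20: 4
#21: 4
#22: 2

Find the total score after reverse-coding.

Raw sum = 64. Negatively keyed items: 1, 5, 20; their raw sum = 11.
Each reversal replaces raw with 6 − raw, changing the total by 6 − 2·raw per item.
Total = 64 + 3·6 − 2·11 = 64 + 18 − 22 = 60

60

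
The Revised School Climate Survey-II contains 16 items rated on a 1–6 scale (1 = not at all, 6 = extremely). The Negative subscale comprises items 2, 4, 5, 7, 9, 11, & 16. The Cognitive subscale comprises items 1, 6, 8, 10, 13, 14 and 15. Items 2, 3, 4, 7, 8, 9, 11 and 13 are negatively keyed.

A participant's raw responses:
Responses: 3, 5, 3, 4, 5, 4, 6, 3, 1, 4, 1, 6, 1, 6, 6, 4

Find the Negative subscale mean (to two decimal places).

Negative items: 2, 4, 5, 7, 9, 11, 16.
Of these, items 2, 4, 7, 9, & 11 are negatively keyed; reverse-coded value = 7 − response.
  item 2: 7 − 5 = 2
  item 4: 7 − 4 = 3
  item 5: 5
  item 7: 7 − 6 = 1
  item 9: 7 − 1 = 6
  item 11: 7 − 1 = 6
  item 16: 4
Sum = 2 + 3 + 5 + 1 + 6 + 6 + 4 = 27
Mean = 27 / 7 = 3.86

3.86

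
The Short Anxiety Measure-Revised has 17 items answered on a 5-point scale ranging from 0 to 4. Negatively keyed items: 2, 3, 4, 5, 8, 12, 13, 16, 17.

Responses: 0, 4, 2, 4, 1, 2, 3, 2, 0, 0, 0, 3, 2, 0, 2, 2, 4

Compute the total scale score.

Negatively keyed items use 4 − raw:
  item 2: 4 − 4 = 0
  item 3: 4 − 2 = 2
  item 4: 4 − 4 = 0
  item 5: 4 − 1 = 3
  item 8: 4 − 2 = 2
  item 12: 4 − 3 = 1
  item 13: 4 − 2 = 2
  item 16: 4 − 2 = 2
  item 17: 4 − 4 = 0
After reverse-coding: 0, 0, 2, 0, 3, 2, 3, 2, 0, 0, 0, 1, 2, 0, 2, 2, 0
Total = 0 + 0 + 2 + 0 + 3 + 2 + 3 + 2 + 0 + 0 + 0 + 1 + 2 + 0 + 2 + 2 + 0 = 19

19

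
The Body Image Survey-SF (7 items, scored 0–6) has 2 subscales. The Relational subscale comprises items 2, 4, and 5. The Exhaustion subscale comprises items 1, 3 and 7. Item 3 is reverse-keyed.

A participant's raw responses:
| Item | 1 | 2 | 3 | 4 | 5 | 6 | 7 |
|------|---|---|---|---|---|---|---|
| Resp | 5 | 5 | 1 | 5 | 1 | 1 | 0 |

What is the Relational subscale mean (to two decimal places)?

3.67

Relational items: 2, 4, 5.
  item 2: 5
  item 4: 5
  item 5: 1
Sum = 5 + 5 + 1 = 11
Mean = 11 / 3 = 3.67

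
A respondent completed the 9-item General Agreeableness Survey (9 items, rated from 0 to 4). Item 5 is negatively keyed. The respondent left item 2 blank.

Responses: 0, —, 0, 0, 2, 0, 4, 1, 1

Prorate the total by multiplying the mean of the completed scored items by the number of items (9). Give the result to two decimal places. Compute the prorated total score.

9.00

Reverse-coded (reversed = (0+4) − raw = 4 − raw):
  item 5: 4 − 2 = 2
Completed scored items (8 of 9): 0, 0, 0, 2, 0, 4, 1, 1; sum = 8.
Person mean = 8 / 8 ≈ 1.0000
Prorated total = (8 / 8) × 9 = 9.00 (to 2 dp)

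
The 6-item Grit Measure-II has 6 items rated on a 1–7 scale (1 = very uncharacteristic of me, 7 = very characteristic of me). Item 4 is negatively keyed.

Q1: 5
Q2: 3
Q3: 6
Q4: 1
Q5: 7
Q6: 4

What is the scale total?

32

Raw sum = 26. Negatively keyed items: 4; their raw sum = 1.
Each reversal replaces raw with 8 − raw, changing the total by 8 − 2·raw per item.
Total = 26 + 1·8 − 2·1 = 26 + 8 − 2 = 32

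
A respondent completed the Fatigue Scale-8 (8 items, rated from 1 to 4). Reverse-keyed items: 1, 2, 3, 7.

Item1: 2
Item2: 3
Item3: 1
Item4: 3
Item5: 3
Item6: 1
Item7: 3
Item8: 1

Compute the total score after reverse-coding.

19

Raw sum = 17. Reverse-keyed items: 1, 2, 3, 7; their raw sum = 9.
Each reversal replaces raw with 5 − raw, changing the total by 5 − 2·raw per item.
Total = 17 + 4·5 − 2·9 = 17 + 20 − 18 = 19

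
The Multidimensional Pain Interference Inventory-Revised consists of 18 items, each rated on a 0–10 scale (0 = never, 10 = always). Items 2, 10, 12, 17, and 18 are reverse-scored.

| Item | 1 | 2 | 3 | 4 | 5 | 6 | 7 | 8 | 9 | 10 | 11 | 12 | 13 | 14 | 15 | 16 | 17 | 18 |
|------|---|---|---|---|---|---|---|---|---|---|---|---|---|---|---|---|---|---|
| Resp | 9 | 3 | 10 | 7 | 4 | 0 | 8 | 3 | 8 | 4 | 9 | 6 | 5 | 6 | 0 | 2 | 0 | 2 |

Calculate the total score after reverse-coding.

Reversing items 2, 10, 12, 17 and 18 with 10 − raw:
Total = 9 + (10−3) + 10 + 7 + 4 + 0 + 8 + 3 + 8 + (10−4) + 9 + (10−6) + 5 + 6 + 0 + 2 + (10−0) + (10−2)
      = 9 + 7 + 10 + 7 + 4 + 0 + 8 + 3 + 8 + 6 + 9 + 4 + 5 + 6 + 0 + 2 + 10 + 8 = 106

106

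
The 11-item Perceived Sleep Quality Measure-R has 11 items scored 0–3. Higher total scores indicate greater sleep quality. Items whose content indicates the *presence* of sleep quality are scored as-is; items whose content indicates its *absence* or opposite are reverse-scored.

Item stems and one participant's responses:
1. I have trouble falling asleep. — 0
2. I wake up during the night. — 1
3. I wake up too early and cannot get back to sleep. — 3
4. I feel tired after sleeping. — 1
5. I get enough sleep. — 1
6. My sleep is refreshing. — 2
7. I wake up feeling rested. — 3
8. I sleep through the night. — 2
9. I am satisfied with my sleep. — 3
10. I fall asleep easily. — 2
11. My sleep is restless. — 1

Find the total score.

Items 1, 2, 3, 4, 11 describe the absence/opposite of sleep quality → reverse-score.
reverse-coded value = 3 − response.
  item 1: 3 − 0 = 3
  item 2: 3 − 1 = 2
  item 3: 3 − 3 = 0
  item 4: 3 − 1 = 2
  item 5: 1
  item 6: 2
  item 7: 3
  item 8: 2
  item 9: 3
  item 10: 2
  item 11: 3 − 1 = 2
Total = 3 + 2 + 0 + 2 + 1 + 2 + 3 + 2 + 3 + 2 + 2 = 22

22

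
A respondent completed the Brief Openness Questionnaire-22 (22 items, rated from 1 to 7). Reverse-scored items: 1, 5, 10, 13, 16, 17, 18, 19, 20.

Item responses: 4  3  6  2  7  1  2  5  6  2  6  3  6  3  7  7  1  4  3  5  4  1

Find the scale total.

Reversing items 1, 5, 10, 13, 16, 17, 18, 19, & 20 with 8 − raw:
Total = (8−4) + 3 + 6 + 2 + (8−7) + 1 + 2 + 5 + 6 + (8−2) + 6 + 3 + (8−6) + 3 + 7 + (8−7) + (8−1) + (8−4) + (8−3) + (8−5) + 4 + 1
      = 4 + 3 + 6 + 2 + 1 + 1 + 2 + 5 + 6 + 6 + 6 + 3 + 2 + 3 + 7 + 1 + 7 + 4 + 5 + 3 + 4 + 1 = 82

82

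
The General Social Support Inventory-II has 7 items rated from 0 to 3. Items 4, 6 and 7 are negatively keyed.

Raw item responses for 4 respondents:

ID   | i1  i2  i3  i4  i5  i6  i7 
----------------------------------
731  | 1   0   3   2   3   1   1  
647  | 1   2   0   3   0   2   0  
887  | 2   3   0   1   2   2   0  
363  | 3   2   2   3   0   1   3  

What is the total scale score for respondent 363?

9

Respondent 363 raw: 3, 2, 2, 3, 0, 1, 3.
Reverse-coded (reversed = (0+3) − raw = 3 − raw):
  item 1: 3
  item 2: 2
  item 3: 2
  item 4: 3 − 3 = 0
  item 5: 0
  item 6: 3 − 1 = 2
  item 7: 3 − 3 = 0
Sum = 3 + 2 + 2 + 0 + 0 + 2 + 0 = 9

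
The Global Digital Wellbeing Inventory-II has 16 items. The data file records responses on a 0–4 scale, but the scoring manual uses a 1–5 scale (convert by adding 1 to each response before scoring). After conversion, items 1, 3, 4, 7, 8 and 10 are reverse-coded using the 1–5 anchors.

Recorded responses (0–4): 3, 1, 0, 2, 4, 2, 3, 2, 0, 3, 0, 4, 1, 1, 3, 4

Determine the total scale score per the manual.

Convert to 1–5: 4, 2, 1, 3, 5, 3, 4, 3, 1, 4, 1, 5, 2, 2, 4, 5
Reverse-coded (reversed = (1+5) − raw = 6 − raw):
  item 1: 6 − 4 = 2
  item 3: 6 − 1 = 5
  item 4: 6 − 3 = 3
  item 7: 6 − 4 = 2
  item 8: 6 − 3 = 3
  item 10: 6 − 4 = 2
Scored: 2, 2, 5, 3, 5, 3, 2, 3, 1, 2, 1, 5, 2, 2, 4, 5
Total = 47

47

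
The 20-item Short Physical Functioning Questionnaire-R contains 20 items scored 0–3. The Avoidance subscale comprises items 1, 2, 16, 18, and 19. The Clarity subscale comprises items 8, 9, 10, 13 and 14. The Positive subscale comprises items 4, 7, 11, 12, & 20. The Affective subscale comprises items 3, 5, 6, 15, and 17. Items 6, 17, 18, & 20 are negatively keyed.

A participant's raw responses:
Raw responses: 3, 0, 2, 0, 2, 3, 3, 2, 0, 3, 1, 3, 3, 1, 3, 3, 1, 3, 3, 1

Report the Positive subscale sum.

9

Positive items: 4, 7, 11, 12, 20.
Of these, item 20 is negatively keyed; reverse-coded value = 3 − response.
  item 4: 0
  item 7: 3
  item 11: 1
  item 12: 3
  item 20: 3 − 1 = 2
Sum = 0 + 3 + 1 + 3 + 2 = 9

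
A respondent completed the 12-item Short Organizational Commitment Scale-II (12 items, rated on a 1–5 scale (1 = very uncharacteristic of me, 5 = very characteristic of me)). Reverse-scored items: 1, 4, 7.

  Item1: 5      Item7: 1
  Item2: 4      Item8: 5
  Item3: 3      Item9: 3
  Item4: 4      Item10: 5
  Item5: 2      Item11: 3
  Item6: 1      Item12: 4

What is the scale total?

38

Reversing items 1, 4, & 7 with 6 − raw:
Total = (6−5) + 4 + 3 + (6−4) + 2 + 1 + (6−1) + 5 + 3 + 5 + 3 + 4
      = 1 + 4 + 3 + 2 + 2 + 1 + 5 + 5 + 3 + 5 + 3 + 4 = 38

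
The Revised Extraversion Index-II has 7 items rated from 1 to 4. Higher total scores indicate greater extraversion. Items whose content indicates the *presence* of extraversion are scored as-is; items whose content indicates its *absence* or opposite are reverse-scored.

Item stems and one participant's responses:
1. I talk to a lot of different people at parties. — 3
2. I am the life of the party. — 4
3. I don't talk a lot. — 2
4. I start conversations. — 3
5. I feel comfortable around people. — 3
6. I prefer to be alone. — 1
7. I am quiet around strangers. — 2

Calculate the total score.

Items 3, 6, 7 describe the absence/opposite of extraversion → reverse-score.
reverse-coded value = 5 − response.
  item 1: 3
  item 2: 4
  item 3: 5 − 2 = 3
  item 4: 3
  item 5: 3
  item 6: 5 − 1 = 4
  item 7: 5 − 2 = 3
Total = 3 + 4 + 3 + 3 + 3 + 4 + 3 = 23

23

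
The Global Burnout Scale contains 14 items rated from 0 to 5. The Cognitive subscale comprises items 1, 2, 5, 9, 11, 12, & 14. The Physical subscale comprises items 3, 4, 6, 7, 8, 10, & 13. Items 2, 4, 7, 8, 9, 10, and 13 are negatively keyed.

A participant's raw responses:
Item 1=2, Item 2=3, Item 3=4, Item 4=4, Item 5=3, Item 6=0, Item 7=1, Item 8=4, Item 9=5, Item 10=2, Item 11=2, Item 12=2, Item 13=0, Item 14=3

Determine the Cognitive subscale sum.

14

Cognitive items: 1, 2, 5, 9, 11, 12, 14.
Of these, items 2 and 9 are negatively keyed; on a 0–5 scale, reversed = 5 − raw.
  item 1: 2
  item 2: 5 − 3 = 2
  item 5: 3
  item 9: 5 − 5 = 0
  item 11: 2
  item 12: 2
  item 14: 3
Sum = 2 + 2 + 3 + 0 + 2 + 2 + 3 = 14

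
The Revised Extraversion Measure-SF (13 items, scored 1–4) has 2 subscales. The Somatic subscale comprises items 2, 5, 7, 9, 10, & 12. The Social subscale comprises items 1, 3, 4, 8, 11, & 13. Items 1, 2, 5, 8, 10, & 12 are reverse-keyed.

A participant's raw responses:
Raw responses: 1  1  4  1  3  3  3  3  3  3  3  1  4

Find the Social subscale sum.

Social items: 1, 3, 4, 8, 11, 13.
Of these, items 1 & 8 are reverse-keyed; on a 1–4 scale, reversed = 5 − raw.
  item 1: 5 − 1 = 4
  item 3: 4
  item 4: 1
  item 8: 5 − 3 = 2
  item 11: 3
  item 13: 4
Sum = 4 + 4 + 1 + 2 + 3 + 4 = 18

18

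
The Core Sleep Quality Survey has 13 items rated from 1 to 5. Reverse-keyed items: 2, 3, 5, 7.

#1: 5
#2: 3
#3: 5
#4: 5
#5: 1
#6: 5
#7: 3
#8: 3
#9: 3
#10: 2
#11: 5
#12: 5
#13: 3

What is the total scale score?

Reversing items 2, 3, 5, & 7 with 6 − raw:
Total = 5 + (6−3) + (6−5) + 5 + (6−1) + 5 + (6−3) + 3 + 3 + 2 + 5 + 5 + 3
      = 5 + 3 + 1 + 5 + 5 + 5 + 3 + 3 + 3 + 2 + 5 + 5 + 3 = 48

48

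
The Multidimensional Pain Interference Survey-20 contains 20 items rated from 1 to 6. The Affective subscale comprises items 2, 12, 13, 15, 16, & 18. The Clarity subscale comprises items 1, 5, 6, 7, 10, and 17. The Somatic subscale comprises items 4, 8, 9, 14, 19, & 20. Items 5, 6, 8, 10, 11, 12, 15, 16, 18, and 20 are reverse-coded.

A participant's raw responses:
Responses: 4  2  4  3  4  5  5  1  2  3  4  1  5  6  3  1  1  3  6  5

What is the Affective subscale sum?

27

Affective items: 2, 12, 13, 15, 16, 18.
Of these, items 12, 15, 16 and 18 are reverse-coded; on a 1–6 scale, reversed = 7 − raw.
  item 2: 2
  item 12: 7 − 1 = 6
  item 13: 5
  item 15: 7 − 3 = 4
  item 16: 7 − 1 = 6
  item 18: 7 − 3 = 4
Sum = 2 + 6 + 5 + 4 + 6 + 4 = 27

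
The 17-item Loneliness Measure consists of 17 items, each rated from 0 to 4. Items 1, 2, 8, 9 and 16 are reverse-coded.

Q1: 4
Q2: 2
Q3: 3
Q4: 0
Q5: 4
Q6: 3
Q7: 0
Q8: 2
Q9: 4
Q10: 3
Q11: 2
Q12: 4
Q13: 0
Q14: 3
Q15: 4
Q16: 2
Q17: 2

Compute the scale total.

34

Reversing items 1, 2, 8, 9 and 16 with 4 − raw:
Total = (4−4) + (4−2) + 3 + 0 + 4 + 3 + 0 + (4−2) + (4−4) + 3 + 2 + 4 + 0 + 3 + 4 + (4−2) + 2
      = 0 + 2 + 3 + 0 + 4 + 3 + 0 + 2 + 0 + 3 + 2 + 4 + 0 + 3 + 4 + 2 + 2 = 34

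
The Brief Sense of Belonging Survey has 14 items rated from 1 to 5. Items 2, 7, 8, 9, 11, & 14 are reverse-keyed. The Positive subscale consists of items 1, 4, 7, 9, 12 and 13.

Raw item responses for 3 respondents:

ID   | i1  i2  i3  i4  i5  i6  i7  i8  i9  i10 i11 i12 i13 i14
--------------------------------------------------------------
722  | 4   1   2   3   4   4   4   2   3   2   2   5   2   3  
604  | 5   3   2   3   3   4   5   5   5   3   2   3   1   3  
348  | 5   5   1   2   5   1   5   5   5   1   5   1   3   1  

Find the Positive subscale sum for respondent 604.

14

Respondent 604 raw: 5, 3, 2, 3, 3, 4, 5, 5, 5, 3, 2, 3, 1, 3.
Positive items: 1, 4, 7, 9, 12, 13.
Reverse-coded (reversed = (1+5) − raw = 6 − raw):
  item 1: 5
  item 4: 3
  item 7: 6 − 5 = 1
  item 9: 6 − 5 = 1
  item 12: 3
  item 13: 1
Sum = 5 + 3 + 1 + 1 + 3 + 1 = 14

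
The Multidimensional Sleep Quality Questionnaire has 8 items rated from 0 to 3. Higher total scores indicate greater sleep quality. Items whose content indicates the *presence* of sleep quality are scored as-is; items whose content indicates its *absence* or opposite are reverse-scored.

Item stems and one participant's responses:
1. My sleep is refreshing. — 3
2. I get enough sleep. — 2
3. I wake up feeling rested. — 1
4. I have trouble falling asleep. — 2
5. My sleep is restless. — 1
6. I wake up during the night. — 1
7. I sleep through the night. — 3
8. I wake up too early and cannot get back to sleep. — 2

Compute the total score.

15

Items 4, 5, 6, 8 describe the absence/opposite of sleep quality → reverse-score.
on a 0–3 scale, reversed = 3 − raw.
  item 1: 3
  item 2: 2
  item 3: 1
  item 4: 3 − 2 = 1
  item 5: 3 − 1 = 2
  item 6: 3 − 1 = 2
  item 7: 3
  item 8: 3 − 2 = 1
Total = 3 + 2 + 1 + 1 + 2 + 2 + 3 + 1 = 15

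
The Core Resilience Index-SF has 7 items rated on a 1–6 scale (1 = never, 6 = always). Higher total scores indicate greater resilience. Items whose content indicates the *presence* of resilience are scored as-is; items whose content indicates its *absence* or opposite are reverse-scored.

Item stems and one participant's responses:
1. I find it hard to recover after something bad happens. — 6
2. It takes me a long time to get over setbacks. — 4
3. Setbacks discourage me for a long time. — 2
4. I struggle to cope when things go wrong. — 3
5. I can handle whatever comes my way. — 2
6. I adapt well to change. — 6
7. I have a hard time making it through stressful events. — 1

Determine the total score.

Items 1, 2, 3, 4, 7 describe the absence/opposite of resilience → reverse-score.
reverse-coded value = 7 − response.
  item 1: 7 − 6 = 1
  item 2: 7 − 4 = 3
  item 3: 7 − 2 = 5
  item 4: 7 − 3 = 4
  item 5: 2
  item 6: 6
  item 7: 7 − 1 = 6
Total = 1 + 3 + 5 + 4 + 2 + 6 + 6 = 27

27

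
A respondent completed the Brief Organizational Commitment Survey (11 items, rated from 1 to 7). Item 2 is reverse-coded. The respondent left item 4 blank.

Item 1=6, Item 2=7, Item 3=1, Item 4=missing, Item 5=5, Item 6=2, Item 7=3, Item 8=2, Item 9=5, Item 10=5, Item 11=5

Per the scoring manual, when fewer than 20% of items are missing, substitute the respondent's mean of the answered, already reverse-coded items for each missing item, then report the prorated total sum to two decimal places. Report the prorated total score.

38.50

Reverse-coded (reverse-coded value = 8 − response):
  item 2: 8 − 7 = 1
Completed scored items (10 of 11): 6, 1, 1, 5, 2, 3, 2, 5, 5, 5; sum = 35.
Person mean = 35 / 10 ≈ 3.5000
Prorated total = (35 / 10) × 11 = 38.50 (to 2 dp)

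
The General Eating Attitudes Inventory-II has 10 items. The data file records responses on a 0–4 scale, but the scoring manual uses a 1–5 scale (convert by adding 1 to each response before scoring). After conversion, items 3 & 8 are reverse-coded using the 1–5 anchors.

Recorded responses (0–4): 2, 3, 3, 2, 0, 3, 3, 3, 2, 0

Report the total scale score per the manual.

27

Convert to 1–5: 3, 4, 4, 3, 1, 4, 4, 4, 3, 1
Reverse-coded (on a 1–5 scale, reversed = 6 − raw):
  item 3: 6 − 4 = 2
  item 8: 6 − 4 = 2
Scored: 3, 4, 2, 3, 1, 4, 4, 2, 3, 1
Total = 27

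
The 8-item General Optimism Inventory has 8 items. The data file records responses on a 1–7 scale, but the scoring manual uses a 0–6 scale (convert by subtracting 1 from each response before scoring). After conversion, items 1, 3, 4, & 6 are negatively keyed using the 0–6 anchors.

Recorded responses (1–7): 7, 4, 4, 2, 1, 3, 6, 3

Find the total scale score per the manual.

22

Convert to 0–6: 6, 3, 3, 1, 0, 2, 5, 2
Reverse-coded (on a 0–6 scale, reversed = 6 − raw):
  item 1: 6 − 6 = 0
  item 3: 6 − 3 = 3
  item 4: 6 − 1 = 5
  item 6: 6 − 2 = 4
Scored: 0, 3, 3, 5, 0, 4, 5, 2
Total = 22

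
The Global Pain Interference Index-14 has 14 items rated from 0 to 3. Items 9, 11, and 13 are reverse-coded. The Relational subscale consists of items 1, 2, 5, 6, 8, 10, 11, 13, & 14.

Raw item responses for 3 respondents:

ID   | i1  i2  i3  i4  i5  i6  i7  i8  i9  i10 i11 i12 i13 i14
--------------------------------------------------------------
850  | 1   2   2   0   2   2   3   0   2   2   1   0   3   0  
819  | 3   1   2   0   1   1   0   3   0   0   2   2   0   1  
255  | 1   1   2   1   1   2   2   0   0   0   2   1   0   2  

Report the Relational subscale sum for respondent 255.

Respondent 255 raw: 1, 1, 2, 1, 1, 2, 2, 0, 0, 0, 2, 1, 0, 2.
Relational items: 1, 2, 5, 6, 8, 10, 11, 13, 14.
Reverse-coded (on a 0–3 scale, reversed = 3 − raw):
  item 1: 1
  item 2: 1
  item 5: 1
  item 6: 2
  item 8: 0
  item 10: 0
  item 11: 3 − 2 = 1
  item 13: 3 − 0 = 3
  item 14: 2
Sum = 1 + 1 + 1 + 2 + 0 + 0 + 1 + 3 + 2 = 11

11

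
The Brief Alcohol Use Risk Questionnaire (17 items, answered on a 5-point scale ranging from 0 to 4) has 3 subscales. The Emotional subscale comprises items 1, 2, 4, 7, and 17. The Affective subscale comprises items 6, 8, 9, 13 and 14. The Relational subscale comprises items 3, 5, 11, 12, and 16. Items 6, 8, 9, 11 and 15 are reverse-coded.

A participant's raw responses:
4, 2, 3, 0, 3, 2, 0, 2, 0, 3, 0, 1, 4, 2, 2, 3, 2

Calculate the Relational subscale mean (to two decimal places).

Relational items: 3, 5, 11, 12, 16.
Of these, item 11 is reverse-coded; reverse-coded value = 4 − response.
  item 3: 3
  item 5: 3
  item 11: 4 − 0 = 4
  item 12: 1
  item 16: 3
Sum = 3 + 3 + 4 + 1 + 3 = 14
Mean = 14 / 5 = 2.80

2.80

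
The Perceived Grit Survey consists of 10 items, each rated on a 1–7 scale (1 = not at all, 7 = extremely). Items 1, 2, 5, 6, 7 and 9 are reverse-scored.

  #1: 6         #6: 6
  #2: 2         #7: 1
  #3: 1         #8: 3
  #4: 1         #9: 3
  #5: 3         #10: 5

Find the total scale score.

37

Reversing items 1, 2, 5, 6, 7, and 9 with 8 − raw:
Total = (8−6) + (8−2) + 1 + 1 + (8−3) + (8−6) + (8−1) + 3 + (8−3) + 5
      = 2 + 6 + 1 + 1 + 5 + 2 + 7 + 3 + 5 + 5 = 37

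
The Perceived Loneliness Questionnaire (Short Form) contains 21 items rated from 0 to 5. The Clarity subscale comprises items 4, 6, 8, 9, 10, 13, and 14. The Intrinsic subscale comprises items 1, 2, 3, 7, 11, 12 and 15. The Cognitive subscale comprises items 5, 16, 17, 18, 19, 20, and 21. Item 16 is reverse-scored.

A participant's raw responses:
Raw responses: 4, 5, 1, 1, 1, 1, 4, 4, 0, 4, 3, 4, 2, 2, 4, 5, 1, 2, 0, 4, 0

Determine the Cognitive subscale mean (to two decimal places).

1.14

Cognitive items: 5, 16, 17, 18, 19, 20, 21.
Of these, item 16 is reverse-scored; reversed = (0+5) − raw = 5 − raw.
  item 5: 1
  item 16: 5 − 5 = 0
  item 17: 1
  item 18: 2
  item 19: 0
  item 20: 4
  item 21: 0
Sum = 1 + 0 + 1 + 2 + 0 + 4 + 0 = 8
Mean = 8 / 7 = 1.14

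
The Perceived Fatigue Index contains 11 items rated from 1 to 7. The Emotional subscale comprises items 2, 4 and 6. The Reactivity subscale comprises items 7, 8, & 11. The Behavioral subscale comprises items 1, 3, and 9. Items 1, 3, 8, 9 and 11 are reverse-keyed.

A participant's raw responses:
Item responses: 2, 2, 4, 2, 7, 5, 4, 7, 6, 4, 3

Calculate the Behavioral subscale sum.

Behavioral items: 1, 3, 9.
Of these, items 1, 3 and 9 are reverse-keyed; reverse-coded value = 8 − response.
  item 1: 8 − 2 = 6
  item 3: 8 − 4 = 4
  item 9: 8 − 6 = 2
Sum = 6 + 4 + 2 = 12

12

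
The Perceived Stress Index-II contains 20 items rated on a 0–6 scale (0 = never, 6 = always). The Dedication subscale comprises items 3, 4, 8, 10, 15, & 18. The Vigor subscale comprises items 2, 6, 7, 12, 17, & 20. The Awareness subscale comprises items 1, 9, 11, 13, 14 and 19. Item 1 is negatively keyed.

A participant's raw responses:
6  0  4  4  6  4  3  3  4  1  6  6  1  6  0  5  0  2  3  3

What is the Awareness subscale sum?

Awareness items: 1, 9, 11, 13, 14, 19.
Of these, item 1 is negatively keyed; reversed = (0+6) − raw = 6 − raw.
  item 1: 6 − 6 = 0
  item 9: 4
  item 11: 6
  item 13: 1
  item 14: 6
  item 19: 3
Sum = 0 + 4 + 6 + 1 + 6 + 3 = 20

20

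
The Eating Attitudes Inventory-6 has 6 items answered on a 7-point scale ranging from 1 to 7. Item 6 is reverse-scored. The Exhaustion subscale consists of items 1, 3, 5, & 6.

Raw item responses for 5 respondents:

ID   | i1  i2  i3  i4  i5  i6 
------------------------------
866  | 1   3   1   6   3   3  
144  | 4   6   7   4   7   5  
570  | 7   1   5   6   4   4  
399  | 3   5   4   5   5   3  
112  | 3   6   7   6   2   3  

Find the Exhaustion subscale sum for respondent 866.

10

Respondent 866 raw: 1, 3, 1, 6, 3, 3.
Exhaustion items: 1, 3, 5, 6.
Reverse-coded (on a 1–7 scale, reversed = 8 − raw):
  item 1: 1
  item 3: 1
  item 5: 3
  item 6: 8 − 3 = 5
Sum = 1 + 1 + 3 + 5 = 10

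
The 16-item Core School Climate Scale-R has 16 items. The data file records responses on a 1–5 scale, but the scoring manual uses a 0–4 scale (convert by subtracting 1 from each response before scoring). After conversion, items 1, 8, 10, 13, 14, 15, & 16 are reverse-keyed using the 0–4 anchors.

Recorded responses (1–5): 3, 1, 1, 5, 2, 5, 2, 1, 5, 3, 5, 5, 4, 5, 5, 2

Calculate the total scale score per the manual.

34

Convert to 0–4: 2, 0, 0, 4, 1, 4, 1, 0, 4, 2, 4, 4, 3, 4, 4, 1
Reverse-coded (reverse-coded value = 4 − response):
  item 1: 4 − 2 = 2
  item 8: 4 − 0 = 4
  item 10: 4 − 2 = 2
  item 13: 4 − 3 = 1
  item 14: 4 − 4 = 0
  item 15: 4 − 4 = 0
  item 16: 4 − 1 = 3
Scored: 2, 0, 0, 4, 1, 4, 1, 4, 4, 2, 4, 4, 1, 0, 0, 3
Total = 34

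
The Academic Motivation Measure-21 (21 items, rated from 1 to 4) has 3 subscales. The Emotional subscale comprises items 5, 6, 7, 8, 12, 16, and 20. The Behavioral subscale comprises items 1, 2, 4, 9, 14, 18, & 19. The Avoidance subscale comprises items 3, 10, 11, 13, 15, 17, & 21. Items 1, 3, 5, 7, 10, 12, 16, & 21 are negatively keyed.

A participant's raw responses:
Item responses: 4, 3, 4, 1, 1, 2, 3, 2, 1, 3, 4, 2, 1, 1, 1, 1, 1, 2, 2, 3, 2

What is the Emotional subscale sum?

Emotional items: 5, 6, 7, 8, 12, 16, 20.
Of these, items 5, 7, 12, and 16 are negatively keyed; reverse-coded value = 5 − response.
  item 5: 5 − 1 = 4
  item 6: 2
  item 7: 5 − 3 = 2
  item 8: 2
  item 12: 5 − 2 = 3
  item 16: 5 − 1 = 4
  item 20: 3
Sum = 4 + 2 + 2 + 2 + 3 + 4 + 3 = 20

20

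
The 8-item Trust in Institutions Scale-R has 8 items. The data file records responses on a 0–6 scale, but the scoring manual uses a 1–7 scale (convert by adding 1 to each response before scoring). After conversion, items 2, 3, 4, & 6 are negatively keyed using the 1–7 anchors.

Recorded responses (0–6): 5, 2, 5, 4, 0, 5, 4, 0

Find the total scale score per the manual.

25

Convert to 1–7: 6, 3, 6, 5, 1, 6, 5, 1
Reverse-coded (on a 1–7 scale, reversed = 8 − raw):
  item 2: 8 − 3 = 5
  item 3: 8 − 6 = 2
  item 4: 8 − 5 = 3
  item 6: 8 − 6 = 2
Scored: 6, 5, 2, 3, 1, 2, 5, 1
Total = 25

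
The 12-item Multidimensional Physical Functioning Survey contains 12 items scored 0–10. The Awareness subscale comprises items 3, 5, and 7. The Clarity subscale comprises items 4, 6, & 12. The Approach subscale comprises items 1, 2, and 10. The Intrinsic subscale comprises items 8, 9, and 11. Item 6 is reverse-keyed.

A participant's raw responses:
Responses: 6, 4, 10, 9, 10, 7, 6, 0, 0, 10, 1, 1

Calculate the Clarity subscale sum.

13

Clarity items: 4, 6, 12.
Of these, item 6 is reverse-keyed; reversed = (0+10) − raw = 10 − raw.
  item 4: 9
  item 6: 10 − 7 = 3
  item 12: 1
Sum = 9 + 3 + 1 = 13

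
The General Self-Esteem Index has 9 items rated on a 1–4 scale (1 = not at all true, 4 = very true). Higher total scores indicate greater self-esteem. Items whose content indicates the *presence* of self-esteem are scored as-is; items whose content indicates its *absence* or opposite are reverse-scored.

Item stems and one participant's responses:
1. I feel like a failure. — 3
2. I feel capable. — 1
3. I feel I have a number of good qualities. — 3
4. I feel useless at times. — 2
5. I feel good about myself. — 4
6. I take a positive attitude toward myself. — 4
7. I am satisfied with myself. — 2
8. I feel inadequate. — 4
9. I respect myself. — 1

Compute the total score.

Items 1, 4, 8 describe the absence/opposite of self-esteem → reverse-score.
reverse-coded value = 5 − response.
  item 1: 5 − 3 = 2
  item 2: 1
  item 3: 3
  item 4: 5 − 2 = 3
  item 5: 4
  item 6: 4
  item 7: 2
  item 8: 5 − 4 = 1
  item 9: 1
Total = 2 + 1 + 3 + 3 + 4 + 4 + 2 + 1 + 1 = 21

21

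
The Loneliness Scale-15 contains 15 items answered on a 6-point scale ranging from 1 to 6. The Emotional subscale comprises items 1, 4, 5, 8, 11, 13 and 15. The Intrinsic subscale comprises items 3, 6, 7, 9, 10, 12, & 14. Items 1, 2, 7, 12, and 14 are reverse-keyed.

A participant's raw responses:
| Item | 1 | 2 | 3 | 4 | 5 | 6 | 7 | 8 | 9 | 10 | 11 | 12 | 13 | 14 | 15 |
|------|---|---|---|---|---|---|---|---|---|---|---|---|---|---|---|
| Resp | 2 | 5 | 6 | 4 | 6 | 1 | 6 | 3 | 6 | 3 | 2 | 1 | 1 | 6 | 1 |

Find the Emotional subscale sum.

22

Emotional items: 1, 4, 5, 8, 11, 13, 15.
Of these, item 1 is reverse-keyed; reversed = (1+6) − raw = 7 − raw.
  item 1: 7 − 2 = 5
  item 4: 4
  item 5: 6
  item 8: 3
  item 11: 2
  item 13: 1
  item 15: 1
Sum = 5 + 4 + 6 + 3 + 2 + 1 + 1 = 22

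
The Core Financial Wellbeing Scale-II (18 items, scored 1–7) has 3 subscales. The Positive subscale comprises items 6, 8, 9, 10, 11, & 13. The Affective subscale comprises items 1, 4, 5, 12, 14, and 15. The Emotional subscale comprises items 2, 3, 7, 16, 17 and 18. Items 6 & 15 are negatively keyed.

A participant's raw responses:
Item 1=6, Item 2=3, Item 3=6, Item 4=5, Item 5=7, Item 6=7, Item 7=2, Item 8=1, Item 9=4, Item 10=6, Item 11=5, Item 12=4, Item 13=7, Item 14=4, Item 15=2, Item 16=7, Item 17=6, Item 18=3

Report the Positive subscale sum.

Positive items: 6, 8, 9, 10, 11, 13.
Of these, item 6 is negatively keyed; on a 1–7 scale, reversed = 8 − raw.
  item 6: 8 − 7 = 1
  item 8: 1
  item 9: 4
  item 10: 6
  item 11: 5
  item 13: 7
Sum = 1 + 1 + 4 + 6 + 5 + 7 = 24

24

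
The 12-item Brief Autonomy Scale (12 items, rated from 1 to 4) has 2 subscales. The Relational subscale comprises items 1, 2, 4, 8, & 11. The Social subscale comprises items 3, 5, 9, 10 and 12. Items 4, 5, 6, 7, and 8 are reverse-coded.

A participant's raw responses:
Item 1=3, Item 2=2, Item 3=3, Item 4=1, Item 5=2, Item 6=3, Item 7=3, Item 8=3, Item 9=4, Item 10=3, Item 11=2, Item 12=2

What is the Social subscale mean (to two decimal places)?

Social items: 3, 5, 9, 10, 12.
Of these, item 5 is reverse-coded; on a 1–4 scale, reversed = 5 − raw.
  item 3: 3
  item 5: 5 − 2 = 3
  item 9: 4
  item 10: 3
  item 12: 2
Sum = 3 + 3 + 4 + 3 + 2 = 15
Mean = 15 / 5 = 3.00

3.00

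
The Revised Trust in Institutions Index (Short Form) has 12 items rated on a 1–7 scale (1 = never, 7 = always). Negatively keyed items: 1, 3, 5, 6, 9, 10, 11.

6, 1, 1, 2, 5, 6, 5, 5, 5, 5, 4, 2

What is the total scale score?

Raw sum = 47. Negatively keyed items: 1, 3, 5, 6, 9, 10, 11; their raw sum = 32.
Each reversal replaces raw with 8 − raw, changing the total by 8 − 2·raw per item.
Total = 47 + 7·8 − 2·32 = 47 + 56 − 64 = 39

39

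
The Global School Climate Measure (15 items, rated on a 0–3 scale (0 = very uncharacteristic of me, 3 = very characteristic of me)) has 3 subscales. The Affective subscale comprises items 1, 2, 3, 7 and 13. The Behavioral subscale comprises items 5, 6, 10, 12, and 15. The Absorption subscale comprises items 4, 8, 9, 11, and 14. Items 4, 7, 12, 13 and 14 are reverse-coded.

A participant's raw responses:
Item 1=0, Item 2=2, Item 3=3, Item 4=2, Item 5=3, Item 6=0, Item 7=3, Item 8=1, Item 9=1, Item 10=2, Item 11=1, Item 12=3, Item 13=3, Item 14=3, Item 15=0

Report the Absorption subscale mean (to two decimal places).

Absorption items: 4, 8, 9, 11, 14.
Of these, items 4 & 14 are reverse-coded; on a 0–3 scale, reversed = 3 − raw.
  item 4: 3 − 2 = 1
  item 8: 1
  item 9: 1
  item 11: 1
  item 14: 3 − 3 = 0
Sum = 1 + 1 + 1 + 1 + 0 = 4
Mean = 4 / 5 = 0.80

0.80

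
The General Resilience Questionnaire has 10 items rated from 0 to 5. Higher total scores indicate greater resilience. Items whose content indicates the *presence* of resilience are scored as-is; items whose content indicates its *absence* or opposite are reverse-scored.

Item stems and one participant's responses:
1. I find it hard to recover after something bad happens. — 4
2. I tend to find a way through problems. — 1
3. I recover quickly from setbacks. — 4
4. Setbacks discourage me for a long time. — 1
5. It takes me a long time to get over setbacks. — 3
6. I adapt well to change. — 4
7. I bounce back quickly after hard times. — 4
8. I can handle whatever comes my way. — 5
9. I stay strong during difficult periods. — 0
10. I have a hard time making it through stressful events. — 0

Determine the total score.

30

Items 1, 4, 5, 10 describe the absence/opposite of resilience → reverse-score.
reverse-coded value = 5 − response.
  item 1: 5 − 4 = 1
  item 2: 1
  item 3: 4
  item 4: 5 − 1 = 4
  item 5: 5 − 3 = 2
  item 6: 4
  item 7: 4
  item 8: 5
  item 9: 0
  item 10: 5 − 0 = 5
Total = 1 + 1 + 4 + 4 + 2 + 4 + 4 + 5 + 0 + 5 = 30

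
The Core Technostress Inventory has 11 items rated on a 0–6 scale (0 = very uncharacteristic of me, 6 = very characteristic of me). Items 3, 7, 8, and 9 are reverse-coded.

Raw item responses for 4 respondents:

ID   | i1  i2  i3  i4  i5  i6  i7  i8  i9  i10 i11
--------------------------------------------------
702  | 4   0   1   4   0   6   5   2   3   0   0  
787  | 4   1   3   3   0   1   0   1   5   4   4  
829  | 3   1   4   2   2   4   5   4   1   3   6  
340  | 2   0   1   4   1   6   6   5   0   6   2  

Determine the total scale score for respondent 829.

31

Respondent 829 raw: 3, 1, 4, 2, 2, 4, 5, 4, 1, 3, 6.
Reverse-coded (reversed = (0+6) − raw = 6 − raw):
  item 1: 3
  item 2: 1
  item 3: 6 − 4 = 2
  item 4: 2
  item 5: 2
  item 6: 4
  item 7: 6 − 5 = 1
  item 8: 6 − 4 = 2
  item 9: 6 − 1 = 5
  item 10: 3
  item 11: 6
Sum = 3 + 1 + 2 + 2 + 2 + 4 + 1 + 2 + 5 + 3 + 6 = 31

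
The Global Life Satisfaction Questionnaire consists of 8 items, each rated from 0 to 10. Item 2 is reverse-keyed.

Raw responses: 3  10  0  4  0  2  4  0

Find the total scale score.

Reversing item 2 with 10 − raw:
Total = 3 + (10−10) + 0 + 4 + 0 + 2 + 4 + 0
      = 3 + 0 + 0 + 4 + 0 + 2 + 4 + 0 = 13

13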